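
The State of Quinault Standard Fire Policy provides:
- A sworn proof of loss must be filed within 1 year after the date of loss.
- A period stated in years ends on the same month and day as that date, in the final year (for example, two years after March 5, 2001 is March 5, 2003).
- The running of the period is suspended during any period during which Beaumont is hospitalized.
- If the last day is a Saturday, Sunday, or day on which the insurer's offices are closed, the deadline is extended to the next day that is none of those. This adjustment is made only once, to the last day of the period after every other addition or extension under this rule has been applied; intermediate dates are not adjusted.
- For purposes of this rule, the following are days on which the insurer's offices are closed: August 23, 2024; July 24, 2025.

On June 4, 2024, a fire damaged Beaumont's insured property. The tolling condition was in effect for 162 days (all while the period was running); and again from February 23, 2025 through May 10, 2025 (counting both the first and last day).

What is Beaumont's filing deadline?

1 year after June 4, 2024 is June 4, 2025.
Tolling adds 162 days: June 4, 2025 + 162 days = November 13, 2025.
From February 23, 2025 through May 10, 2025 inclusive is 77 days; tolling adds 77 days: November 13, 2025 + 77 days = January 29, 2026.
January 29, 2026 is a Thursday and not a day on which the insurer's offices are closed, so no extension applies.

January 29, 2026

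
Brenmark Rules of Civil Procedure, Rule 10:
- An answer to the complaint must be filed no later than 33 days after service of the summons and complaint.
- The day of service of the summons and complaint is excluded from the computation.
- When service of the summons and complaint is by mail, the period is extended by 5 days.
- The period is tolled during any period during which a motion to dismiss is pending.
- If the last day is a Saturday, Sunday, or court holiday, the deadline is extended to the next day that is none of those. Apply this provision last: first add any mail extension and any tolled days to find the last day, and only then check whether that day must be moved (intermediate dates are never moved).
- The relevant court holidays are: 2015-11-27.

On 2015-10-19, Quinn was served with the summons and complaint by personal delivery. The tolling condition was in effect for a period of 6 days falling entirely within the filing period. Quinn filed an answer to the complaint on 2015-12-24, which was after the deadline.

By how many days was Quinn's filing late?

24 days

33 days after 2015-10-19 is November 21, 2015.
Service was not by mail, so no mail extension applies.
Tolling adds 6 days: November 21, 2015 + 6 days = November 27, 2015.
November 27, 2015 is a listed holiday; November 28, 2015 is Saturday; November 29, 2015 is Sunday. The next qualifying day is November 30, 2015.
The deadline is November 30, 2015; from November 30, 2015 to December 24, 2015 is 24 days.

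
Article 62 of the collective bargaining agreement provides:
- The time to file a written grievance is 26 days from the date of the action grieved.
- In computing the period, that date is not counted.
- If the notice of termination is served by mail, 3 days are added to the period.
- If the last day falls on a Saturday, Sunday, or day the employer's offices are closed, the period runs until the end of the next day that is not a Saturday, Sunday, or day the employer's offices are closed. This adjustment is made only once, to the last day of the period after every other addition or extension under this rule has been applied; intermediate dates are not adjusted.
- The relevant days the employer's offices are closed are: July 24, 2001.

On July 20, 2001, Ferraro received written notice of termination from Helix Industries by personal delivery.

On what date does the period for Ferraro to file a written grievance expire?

August 15, 2001

26 days after July 20, 2001 is August 15, 2001.
Service was not by mail, so no mail extension applies.
August 15, 2001 is a Wednesday and not a day the employer's offices are closed, so no extension applies.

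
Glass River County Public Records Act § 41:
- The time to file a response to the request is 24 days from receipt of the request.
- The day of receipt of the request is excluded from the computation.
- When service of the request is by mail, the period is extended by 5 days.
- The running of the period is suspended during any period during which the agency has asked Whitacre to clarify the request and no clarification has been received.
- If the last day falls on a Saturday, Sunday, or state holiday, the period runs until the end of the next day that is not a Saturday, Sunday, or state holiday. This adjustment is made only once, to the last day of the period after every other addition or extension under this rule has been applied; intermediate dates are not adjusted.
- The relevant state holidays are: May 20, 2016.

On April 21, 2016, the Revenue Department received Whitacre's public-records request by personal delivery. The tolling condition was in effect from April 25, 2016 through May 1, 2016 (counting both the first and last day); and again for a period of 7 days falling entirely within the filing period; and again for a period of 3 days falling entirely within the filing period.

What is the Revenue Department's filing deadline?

24 days after April 21, 2016 is May 15, 2016.
Service was not by mail, so no mail extension applies.
From April 25, 2016 through May 1, 2016 inclusive is 7 days; tolling adds 7 days: May 15, 2016 + 7 days = May 22, 2016.
Tolling adds 7 days: May 22, 2016 + 7 days = May 29, 2016.
Tolling adds 3 days: May 29, 2016 + 3 days = June 1, 2016.
June 1, 2016 is a Wednesday and not a state holiday, so no extension applies.

June 1, 2016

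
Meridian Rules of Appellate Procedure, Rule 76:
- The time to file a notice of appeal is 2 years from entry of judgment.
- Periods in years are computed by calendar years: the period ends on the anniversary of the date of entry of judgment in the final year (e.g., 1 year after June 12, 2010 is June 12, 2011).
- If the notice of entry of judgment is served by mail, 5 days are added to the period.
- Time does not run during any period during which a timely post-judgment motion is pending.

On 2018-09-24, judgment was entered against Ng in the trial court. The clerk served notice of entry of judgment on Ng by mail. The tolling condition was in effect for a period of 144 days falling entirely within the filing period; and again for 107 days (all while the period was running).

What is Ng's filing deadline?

2 years after 2018-09-24 is September 24, 2020.
Service was by mail, adding 5 days: September 24, 2020 + 5 days = September 29, 2020.
Tolling adds 144 days: September 29, 2020 + 144 days = February 20, 2021.
Tolling adds 107 days: February 20, 2021 + 107 days = June 7, 2021.

June 7, 2021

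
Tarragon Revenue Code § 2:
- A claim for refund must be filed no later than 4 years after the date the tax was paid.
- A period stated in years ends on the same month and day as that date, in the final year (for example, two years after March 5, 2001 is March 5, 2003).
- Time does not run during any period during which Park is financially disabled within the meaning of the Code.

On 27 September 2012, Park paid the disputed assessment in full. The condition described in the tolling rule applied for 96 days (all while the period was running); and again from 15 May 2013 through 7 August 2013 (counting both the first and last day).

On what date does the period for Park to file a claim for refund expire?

March 27, 2017

4 years after 27 September 2012 is September 27, 2016.
Tolling adds 96 days: September 27, 2016 + 96 days = January 1, 2017.
From May 15, 2013 through August 7, 2013 inclusive is 85 days; tolling adds 85 days: January 1, 2017 + 85 days = March 27, 2017.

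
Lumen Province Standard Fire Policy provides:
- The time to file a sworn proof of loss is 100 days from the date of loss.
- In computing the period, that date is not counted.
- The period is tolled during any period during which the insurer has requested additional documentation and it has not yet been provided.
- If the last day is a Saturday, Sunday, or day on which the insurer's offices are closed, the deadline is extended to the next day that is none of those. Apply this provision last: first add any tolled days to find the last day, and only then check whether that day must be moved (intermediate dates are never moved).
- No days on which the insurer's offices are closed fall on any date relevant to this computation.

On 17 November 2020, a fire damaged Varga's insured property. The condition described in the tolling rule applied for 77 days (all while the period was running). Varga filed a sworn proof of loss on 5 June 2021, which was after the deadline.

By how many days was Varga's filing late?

23 days

100 days after 17 November 2020 is February 25, 2021.
Tolling adds 77 days: February 25, 2021 + 77 days = May 13, 2021.
May 13, 2021 is a Thursday and not a day on which the insurer's offices are closed, so no extension applies.
The deadline is May 13, 2021; from May 13, 2021 to June 5, 2021 is 23 days.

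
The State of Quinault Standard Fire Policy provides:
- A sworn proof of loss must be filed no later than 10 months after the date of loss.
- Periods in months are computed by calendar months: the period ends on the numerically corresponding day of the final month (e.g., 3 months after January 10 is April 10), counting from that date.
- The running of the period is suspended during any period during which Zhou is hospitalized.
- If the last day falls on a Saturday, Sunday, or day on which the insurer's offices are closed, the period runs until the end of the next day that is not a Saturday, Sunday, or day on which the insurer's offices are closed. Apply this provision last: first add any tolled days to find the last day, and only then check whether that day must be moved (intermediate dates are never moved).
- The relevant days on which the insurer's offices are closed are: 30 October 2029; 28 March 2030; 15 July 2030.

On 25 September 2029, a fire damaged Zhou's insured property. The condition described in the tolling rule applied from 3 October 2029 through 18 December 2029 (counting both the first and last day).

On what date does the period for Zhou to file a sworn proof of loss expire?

10 months after 25 September 2029 is July 25, 2030.
From October 3, 2029 through December 18, 2029 inclusive is 77 days; tolling adds 77 days: July 25, 2030 + 77 days = October 10, 2030.
October 10, 2030 is a Thursday and not a day on which the insurer's offices are closed, so no extension applies.

October 10, 2030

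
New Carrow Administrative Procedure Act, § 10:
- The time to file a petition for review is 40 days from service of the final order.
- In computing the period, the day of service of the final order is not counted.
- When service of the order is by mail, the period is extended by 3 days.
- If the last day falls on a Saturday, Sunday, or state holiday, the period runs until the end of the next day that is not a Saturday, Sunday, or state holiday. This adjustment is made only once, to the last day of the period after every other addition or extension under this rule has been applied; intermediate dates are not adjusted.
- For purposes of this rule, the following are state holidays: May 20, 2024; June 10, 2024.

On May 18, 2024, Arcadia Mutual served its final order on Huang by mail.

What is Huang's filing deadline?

40 days after May 18, 2024 is June 27, 2024.
Service was by mail, adding 3 days: June 27, 2024 + 3 days = June 30, 2024.
June 30, 2024 is Sunday. The next qualifying day is July 1, 2024.

July 1, 2024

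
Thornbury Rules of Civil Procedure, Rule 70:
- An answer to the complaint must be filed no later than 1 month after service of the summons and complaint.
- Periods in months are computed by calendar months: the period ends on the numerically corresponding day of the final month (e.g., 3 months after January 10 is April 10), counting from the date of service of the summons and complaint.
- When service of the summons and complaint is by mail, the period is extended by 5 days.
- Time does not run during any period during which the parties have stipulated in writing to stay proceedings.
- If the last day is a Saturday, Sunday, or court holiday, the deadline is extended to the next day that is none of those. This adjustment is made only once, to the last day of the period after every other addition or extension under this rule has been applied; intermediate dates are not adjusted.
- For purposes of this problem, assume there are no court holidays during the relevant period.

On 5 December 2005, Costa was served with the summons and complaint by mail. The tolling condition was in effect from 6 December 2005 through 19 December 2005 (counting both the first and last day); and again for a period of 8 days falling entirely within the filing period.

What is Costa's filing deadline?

1 month after 5 December 2005 is January 5, 2006.
Service was by mail, adding 5 days: January 5, 2006 + 5 days = January 10, 2006.
From December 6, 2005 through December 19, 2005 inclusive is 14 days; tolling adds 14 days: January 10, 2006 + 14 days = January 24, 2006.
Tolling adds 8 days: January 24, 2006 + 8 days = February 1, 2006.
February 1, 2006 is a Wednesday and not a court holiday, so no extension applies.

February 1, 2006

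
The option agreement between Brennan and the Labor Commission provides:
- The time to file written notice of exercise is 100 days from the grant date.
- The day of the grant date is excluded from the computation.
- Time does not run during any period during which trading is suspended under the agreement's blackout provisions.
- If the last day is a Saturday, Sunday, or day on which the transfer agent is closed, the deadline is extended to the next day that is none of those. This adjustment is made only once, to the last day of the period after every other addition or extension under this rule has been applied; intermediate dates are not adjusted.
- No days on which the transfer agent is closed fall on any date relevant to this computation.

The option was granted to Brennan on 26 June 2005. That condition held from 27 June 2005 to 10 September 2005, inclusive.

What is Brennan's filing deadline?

December 19, 2005

100 days after 26 June 2005 is October 4, 2005.
From June 27, 2005 through September 10, 2005 inclusive is 76 days; tolling adds 76 days: October 4, 2005 + 76 days = December 19, 2005.
December 19, 2005 is a Monday and not a day on which the transfer agent is closed, so no extension applies.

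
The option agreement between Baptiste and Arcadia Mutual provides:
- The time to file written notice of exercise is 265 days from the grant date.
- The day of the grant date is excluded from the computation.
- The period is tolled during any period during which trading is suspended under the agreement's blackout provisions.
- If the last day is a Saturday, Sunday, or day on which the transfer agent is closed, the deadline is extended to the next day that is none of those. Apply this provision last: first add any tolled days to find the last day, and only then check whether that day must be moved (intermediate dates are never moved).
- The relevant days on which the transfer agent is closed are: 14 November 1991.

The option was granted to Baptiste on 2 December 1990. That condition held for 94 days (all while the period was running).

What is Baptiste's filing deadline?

November 26, 1991

265 days after 2 December 1990 is August 24, 1991.
Tolling adds 94 days: August 24, 1991 + 94 days = November 26, 1991.
November 26, 1991 is a Tuesday and not a day on which the transfer agent is closed, so no extension applies.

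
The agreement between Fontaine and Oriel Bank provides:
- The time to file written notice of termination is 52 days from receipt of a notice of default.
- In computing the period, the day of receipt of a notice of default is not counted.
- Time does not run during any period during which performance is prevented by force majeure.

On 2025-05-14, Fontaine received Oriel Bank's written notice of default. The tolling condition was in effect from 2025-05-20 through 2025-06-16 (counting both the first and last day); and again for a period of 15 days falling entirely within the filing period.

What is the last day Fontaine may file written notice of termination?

August 17, 2025

52 days after 2025-05-14 is July 5, 2025.
From May 20, 2025 through June 16, 2025 inclusive is 28 days; tolling adds 28 days: July 5, 2025 + 28 days = August 2, 2025.
Tolling adds 15 days: August 2, 2025 + 15 days = August 17, 2025.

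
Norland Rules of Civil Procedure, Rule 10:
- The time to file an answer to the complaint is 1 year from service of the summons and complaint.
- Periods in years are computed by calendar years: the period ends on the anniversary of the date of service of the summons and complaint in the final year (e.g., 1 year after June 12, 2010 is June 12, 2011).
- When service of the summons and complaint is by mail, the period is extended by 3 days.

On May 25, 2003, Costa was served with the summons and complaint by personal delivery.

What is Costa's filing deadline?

May 25, 2004

1 year after May 25, 2003 is May 25, 2004.
Service was not by mail, so no mail extension applies.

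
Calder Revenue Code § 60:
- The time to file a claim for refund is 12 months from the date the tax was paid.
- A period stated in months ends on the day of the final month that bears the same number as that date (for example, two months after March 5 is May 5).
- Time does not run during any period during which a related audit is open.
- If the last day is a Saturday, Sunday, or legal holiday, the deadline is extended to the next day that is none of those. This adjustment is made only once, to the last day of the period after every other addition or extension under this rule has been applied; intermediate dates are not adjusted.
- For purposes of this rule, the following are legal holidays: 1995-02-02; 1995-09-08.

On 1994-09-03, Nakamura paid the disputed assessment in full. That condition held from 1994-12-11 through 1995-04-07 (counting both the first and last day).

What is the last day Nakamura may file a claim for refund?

12 months after 1994-09-03 is September 3, 1995.
From December 11, 1994 through April 7, 1995 inclusive is 118 days; tolling adds 118 days: September 3, 1995 + 118 days = December 30, 1995.
December 30, 1995 is Saturday; December 31, 1995 is Sunday. The next qualifying day is January 1, 1996.

January 1, 1996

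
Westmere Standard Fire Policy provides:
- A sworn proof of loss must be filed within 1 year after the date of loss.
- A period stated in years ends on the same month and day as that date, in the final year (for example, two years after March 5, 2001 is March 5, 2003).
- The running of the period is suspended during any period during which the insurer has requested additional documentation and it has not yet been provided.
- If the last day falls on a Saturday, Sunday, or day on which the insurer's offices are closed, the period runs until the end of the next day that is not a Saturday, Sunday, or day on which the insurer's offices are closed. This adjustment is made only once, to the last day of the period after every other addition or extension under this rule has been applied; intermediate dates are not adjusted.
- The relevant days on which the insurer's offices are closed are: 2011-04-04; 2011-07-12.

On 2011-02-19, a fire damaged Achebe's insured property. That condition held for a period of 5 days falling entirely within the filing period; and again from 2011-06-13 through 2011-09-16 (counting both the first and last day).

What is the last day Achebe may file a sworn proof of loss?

May 30, 2012

1 year after 2011-02-19 is February 19, 2012.
Tolling adds 5 days: February 19, 2012 + 5 days = February 24, 2012.
From June 13, 2011 through September 16, 2011 inclusive is 96 days; tolling adds 96 days: February 24, 2012 + 96 days = May 30, 2012.
May 30, 2012 is a Wednesday and not a day on which the insurer's offices are closed, so no extension applies.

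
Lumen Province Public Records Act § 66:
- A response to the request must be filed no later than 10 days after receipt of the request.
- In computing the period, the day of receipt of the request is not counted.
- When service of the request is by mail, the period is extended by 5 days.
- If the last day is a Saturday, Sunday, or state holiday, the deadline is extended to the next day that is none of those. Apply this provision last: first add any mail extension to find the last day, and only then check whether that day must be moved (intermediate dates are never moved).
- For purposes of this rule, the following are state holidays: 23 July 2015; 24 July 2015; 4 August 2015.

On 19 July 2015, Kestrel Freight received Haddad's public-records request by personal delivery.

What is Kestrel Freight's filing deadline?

10 days after 19 July 2015 is July 29, 2015.
Service was not by mail, so no mail extension applies.
July 29, 2015 is a Wednesday and not a state holiday, so no extension applies.

July 29, 2015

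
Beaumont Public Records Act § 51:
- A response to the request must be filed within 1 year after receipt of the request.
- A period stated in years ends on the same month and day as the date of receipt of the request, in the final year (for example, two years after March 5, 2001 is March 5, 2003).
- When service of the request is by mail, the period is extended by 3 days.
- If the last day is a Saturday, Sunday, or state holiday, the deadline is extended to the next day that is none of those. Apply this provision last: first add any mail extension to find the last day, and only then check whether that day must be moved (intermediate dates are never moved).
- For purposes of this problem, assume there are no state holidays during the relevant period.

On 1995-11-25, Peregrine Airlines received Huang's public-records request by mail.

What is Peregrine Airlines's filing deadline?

November 28, 1996

1 year after 1995-11-25 is November 25, 1996.
Service was by mail, adding 3 days: November 25, 1996 + 3 days = November 28, 1996.
November 28, 1996 is a Thursday and not a state holiday, so no extension applies.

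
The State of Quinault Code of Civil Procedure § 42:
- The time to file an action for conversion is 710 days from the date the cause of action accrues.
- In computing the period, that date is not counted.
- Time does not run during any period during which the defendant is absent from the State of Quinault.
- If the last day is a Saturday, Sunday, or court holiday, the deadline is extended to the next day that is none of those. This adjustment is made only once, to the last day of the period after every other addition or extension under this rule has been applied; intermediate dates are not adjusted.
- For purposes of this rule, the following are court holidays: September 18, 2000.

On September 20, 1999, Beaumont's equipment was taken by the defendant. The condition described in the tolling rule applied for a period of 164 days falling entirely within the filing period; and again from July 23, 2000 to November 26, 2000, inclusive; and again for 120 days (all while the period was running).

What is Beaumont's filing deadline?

710 days after September 20, 1999 is August 30, 2001.
Tolling adds 164 days: August 30, 2001 + 164 days = February 10, 2002.
From July 23, 2000 through November 26, 2000 inclusive is 127 days; tolling adds 127 days: February 10, 2002 + 127 days = June 17, 2002.
Tolling adds 120 days: June 17, 2002 + 120 days = October 15, 2002.
October 15, 2002 is a Tuesday and not a court holiday, so no extension applies.

October 15, 2002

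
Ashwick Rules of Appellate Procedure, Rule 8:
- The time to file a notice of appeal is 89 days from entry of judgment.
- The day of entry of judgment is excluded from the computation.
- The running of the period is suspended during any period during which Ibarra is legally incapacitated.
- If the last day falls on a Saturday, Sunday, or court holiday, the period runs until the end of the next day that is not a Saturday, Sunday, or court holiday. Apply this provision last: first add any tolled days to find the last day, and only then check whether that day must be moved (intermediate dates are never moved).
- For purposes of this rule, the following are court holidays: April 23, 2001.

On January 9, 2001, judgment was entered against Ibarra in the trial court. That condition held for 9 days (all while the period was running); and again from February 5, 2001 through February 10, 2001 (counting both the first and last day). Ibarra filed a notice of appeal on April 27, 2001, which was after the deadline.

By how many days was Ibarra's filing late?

3 days

89 days after January 9, 2001 is April 8, 2001.
Tolling adds 9 days: April 8, 2001 + 9 days = April 17, 2001.
From February 5, 2001 through February 10, 2001 inclusive is 6 days; tolling adds 6 days: April 17, 2001 + 6 days = April 23, 2001.
April 23, 2001 is a listed holiday. The next qualifying day is April 24, 2001.
The deadline is April 24, 2001; from April 24, 2001 to April 27, 2001 is 3 days.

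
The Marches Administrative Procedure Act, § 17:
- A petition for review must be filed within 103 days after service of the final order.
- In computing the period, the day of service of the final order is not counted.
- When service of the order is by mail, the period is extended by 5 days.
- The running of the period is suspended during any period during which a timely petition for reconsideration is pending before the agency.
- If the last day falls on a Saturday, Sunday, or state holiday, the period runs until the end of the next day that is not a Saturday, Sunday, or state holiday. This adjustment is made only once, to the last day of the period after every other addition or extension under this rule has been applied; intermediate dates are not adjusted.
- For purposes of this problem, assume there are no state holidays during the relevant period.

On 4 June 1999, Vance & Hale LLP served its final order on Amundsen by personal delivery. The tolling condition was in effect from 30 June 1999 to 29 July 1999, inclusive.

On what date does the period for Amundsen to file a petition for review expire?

October 15, 1999

103 days after 4 June 1999 is September 15, 1999.
Service was not by mail, so no mail extension applies.
From June 30, 1999 through July 29, 1999 inclusive is 30 days; tolling adds 30 days: September 15, 1999 + 30 days = October 15, 1999.
October 15, 1999 is a Friday and not a state holiday, so no extension applies.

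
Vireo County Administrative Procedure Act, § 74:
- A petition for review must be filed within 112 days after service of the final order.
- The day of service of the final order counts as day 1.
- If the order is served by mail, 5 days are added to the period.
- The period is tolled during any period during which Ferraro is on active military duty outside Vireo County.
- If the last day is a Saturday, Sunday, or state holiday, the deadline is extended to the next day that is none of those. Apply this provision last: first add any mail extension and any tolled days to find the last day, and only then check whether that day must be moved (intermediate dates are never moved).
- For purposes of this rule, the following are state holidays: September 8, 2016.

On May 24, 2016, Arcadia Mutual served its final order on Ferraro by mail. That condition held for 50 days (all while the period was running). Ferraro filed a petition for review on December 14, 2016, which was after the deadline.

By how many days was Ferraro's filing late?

37 days

Counting May 24, 2016 as day 1, day 112 is September 12, 2016.
Service was by mail, adding 5 days: September 12, 2016 + 5 days = September 17, 2016.
Tolling adds 50 days: September 17, 2016 + 50 days = November 6, 2016.
November 6, 2016 is Sunday. The next qualifying day is November 7, 2016.
The deadline is November 7, 2016; from November 7, 2016 to December 14, 2016 is 37 days.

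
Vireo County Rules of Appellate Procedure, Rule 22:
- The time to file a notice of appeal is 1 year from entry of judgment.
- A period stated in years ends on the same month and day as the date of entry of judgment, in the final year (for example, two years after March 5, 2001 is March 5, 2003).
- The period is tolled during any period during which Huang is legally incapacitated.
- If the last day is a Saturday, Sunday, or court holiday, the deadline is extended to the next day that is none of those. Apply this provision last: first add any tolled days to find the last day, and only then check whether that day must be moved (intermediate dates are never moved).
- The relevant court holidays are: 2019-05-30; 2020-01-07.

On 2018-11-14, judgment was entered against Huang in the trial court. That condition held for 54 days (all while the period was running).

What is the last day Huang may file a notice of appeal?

1 year after 2018-11-14 is November 14, 2019.
Tolling adds 54 days: November 14, 2019 + 54 days = January 7, 2020.
January 7, 2020 is a listed holiday. The next qualifying day is January 8, 2020.

January 8, 2020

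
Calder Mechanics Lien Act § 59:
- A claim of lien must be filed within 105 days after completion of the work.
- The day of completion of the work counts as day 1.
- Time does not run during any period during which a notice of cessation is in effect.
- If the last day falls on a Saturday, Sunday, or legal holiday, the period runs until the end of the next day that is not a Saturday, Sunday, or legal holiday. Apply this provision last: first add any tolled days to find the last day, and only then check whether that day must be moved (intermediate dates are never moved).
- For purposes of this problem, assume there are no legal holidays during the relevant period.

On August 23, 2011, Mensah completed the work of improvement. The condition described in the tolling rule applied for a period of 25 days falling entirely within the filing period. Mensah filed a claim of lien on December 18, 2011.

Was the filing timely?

Yes

Counting August 23, 2011 as day 1, day 105 is December 5, 2011.
Tolling adds 25 days: December 5, 2011 + 25 days = December 30, 2011.
December 30, 2011 is a Friday and not a legal holiday, so no extension applies.
The deadline is December 30, 2011; the filing on December 18, 2011 is on or before that date.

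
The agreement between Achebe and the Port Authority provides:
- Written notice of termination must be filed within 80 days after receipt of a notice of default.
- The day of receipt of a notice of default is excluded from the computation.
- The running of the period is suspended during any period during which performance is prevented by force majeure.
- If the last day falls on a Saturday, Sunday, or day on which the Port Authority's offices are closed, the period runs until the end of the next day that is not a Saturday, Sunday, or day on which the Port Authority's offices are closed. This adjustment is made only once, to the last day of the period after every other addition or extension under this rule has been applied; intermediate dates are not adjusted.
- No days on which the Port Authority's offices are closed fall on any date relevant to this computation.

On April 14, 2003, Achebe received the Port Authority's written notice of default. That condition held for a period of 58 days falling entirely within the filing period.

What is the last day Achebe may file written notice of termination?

80 days after April 14, 2003 is July 3, 2003.
Tolling adds 58 days: July 3, 2003 + 58 days = August 30, 2003.
August 30, 2003 is Saturday; August 31, 2003 is Sunday. The next qualifying day is September 1, 2003.

September 1, 2003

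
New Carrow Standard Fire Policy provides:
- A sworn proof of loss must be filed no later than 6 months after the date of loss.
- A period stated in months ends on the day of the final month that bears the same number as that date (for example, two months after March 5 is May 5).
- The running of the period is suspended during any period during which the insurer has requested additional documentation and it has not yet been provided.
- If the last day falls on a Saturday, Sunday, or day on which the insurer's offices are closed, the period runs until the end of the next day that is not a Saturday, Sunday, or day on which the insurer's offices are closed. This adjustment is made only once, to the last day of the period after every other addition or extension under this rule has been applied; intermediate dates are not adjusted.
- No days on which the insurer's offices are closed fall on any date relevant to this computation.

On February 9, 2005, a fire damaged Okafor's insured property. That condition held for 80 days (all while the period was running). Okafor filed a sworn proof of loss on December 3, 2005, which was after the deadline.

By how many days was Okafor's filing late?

6 months after February 9, 2005 is August 9, 2005.
Tolling adds 80 days: August 9, 2005 + 80 days = October 28, 2005.
October 28, 2005 is a Friday and not a day on which the insurer's offices are closed, so no extension applies.
The deadline is October 28, 2005; from October 28, 2005 to December 3, 2005 is 36 days.

36 days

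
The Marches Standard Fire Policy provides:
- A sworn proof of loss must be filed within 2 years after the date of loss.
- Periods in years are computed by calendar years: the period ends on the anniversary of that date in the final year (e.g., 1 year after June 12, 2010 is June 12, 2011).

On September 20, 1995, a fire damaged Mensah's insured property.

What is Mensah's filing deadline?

2 years after September 20, 1995 is September 20, 1997.

September 20, 1997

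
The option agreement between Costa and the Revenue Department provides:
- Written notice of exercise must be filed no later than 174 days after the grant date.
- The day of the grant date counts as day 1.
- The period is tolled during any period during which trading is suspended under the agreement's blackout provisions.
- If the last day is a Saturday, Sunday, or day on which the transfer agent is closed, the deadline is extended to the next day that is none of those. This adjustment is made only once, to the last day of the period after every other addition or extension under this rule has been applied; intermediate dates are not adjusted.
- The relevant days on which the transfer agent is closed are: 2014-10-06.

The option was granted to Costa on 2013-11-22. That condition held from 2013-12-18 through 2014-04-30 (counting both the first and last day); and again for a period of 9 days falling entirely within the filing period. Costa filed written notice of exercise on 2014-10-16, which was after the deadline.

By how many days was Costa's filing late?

Counting 2013-11-22 as day 1, day 174 is May 14, 2014.
From December 18, 2013 through April 30, 2014 inclusive is 134 days; tolling adds 134 days: May 14, 2014 + 134 days = September 25, 2014.
Tolling adds 9 days: September 25, 2014 + 9 days = October 4, 2014.
October 4, 2014 is Saturday; October 5, 2014 is Sunday; October 6, 2014 is a listed holiday. The next qualifying day is October 7, 2014.
The deadline is October 7, 2014; from October 7, 2014 to October 16, 2014 is 9 days.

9 days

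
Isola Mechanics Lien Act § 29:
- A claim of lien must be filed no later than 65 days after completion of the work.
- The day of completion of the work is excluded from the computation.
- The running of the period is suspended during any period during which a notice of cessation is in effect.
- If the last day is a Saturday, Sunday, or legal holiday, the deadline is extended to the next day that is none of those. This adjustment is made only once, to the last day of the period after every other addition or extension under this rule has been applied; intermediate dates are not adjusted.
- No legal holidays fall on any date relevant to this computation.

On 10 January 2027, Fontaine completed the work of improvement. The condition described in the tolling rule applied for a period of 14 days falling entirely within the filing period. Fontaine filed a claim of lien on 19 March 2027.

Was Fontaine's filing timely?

65 days after 10 January 2027 is March 16, 2027.
Tolling adds 14 days: March 16, 2027 + 14 days = March 30, 2027.
March 30, 2027 is a Tuesday and not a legal holiday, so no extension applies.
The deadline is March 30, 2027; the filing on March 19, 2027 is on or before that date.

Yes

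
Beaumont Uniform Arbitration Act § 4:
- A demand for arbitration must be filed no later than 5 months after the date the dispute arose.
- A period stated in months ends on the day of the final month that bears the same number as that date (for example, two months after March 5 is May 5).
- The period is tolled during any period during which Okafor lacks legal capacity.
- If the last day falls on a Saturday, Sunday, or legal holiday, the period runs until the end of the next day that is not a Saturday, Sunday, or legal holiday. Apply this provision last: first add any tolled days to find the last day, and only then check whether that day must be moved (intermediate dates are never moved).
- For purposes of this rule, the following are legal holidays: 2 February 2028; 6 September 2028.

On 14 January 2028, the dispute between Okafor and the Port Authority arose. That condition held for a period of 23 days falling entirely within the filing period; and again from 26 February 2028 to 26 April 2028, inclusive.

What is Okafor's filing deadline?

September 7, 2028

5 months after 14 January 2028 is June 14, 2028.
Tolling adds 23 days: June 14, 2028 + 23 days = July 7, 2028.
From February 26, 2028 through April 26, 2028 inclusive is 61 days; tolling adds 61 days: July 7, 2028 + 61 days = September 6, 2028.
September 6, 2028 is a listed holiday. The next qualifying day is September 7, 2028.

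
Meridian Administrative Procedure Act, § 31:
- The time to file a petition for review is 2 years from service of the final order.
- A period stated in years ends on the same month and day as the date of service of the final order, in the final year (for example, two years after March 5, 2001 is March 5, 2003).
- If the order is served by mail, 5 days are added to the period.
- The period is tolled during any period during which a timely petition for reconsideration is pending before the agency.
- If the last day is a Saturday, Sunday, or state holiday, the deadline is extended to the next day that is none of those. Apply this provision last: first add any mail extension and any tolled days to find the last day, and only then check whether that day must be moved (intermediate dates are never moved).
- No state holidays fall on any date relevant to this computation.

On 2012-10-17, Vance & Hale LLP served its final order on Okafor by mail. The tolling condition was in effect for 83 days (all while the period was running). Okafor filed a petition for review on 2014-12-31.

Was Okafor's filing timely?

2 years after 2012-10-17 is October 17, 2014.
Service was by mail, adding 5 days: October 17, 2014 + 5 days = October 22, 2014.
Tolling adds 83 days: October 22, 2014 + 83 days = January 13, 2015.
January 13, 2015 is a Tuesday and not a state holiday, so no extension applies.
The deadline is January 13, 2015; the filing on December 31, 2014 is on or before that date.

Yes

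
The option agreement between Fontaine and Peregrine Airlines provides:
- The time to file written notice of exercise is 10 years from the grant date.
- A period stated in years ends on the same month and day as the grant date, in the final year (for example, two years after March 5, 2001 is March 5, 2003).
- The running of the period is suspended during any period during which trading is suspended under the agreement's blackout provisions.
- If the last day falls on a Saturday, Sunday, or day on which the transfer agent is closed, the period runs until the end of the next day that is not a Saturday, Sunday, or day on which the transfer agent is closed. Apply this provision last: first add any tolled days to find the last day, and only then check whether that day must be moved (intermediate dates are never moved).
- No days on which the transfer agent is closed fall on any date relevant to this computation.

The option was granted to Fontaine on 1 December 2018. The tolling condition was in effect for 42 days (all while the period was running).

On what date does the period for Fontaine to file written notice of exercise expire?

January 12, 2029

10 years after 1 December 2018 is December 1, 2028.
Tolling adds 42 days: December 1, 2028 + 42 days = January 12, 2029.
January 12, 2029 is a Friday and not a day on which the transfer agent is closed, so no extension applies.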